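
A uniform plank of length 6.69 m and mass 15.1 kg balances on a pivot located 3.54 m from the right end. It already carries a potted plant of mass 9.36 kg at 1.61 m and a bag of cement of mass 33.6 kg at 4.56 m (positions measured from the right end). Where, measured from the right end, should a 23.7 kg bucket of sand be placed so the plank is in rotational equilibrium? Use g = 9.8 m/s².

About the pivot (at 3.54 m from the right end):
Beam weight: 15.1 × 9.8 = 148 N down at 3.345 m → arm 0.195 m, τ = 148 × 0.195 = 28.86 N·m clockwise.
Potted plant: 9.36 × 9.8 = 91.73 N down at 1.61 m → arm 1.93 m, τ = 91.73 × 1.93 = 177 N·m clockwise.
Bag of cement: 33.6 × 9.8 = 329.3 N down at 4.56 m → arm 1.02 m, τ = 329.3 × 1.02 = 335.9 N·m counterclockwise.
Net moment of existing loads = 130 N·m counterclockwise.
The bucket of sand weighs 23.7 × 9.8 = 232.3 N and must supply an equal clockwise moment, so its lever arm about the pivot is 130 / 232.3 = 0.56 m.
That puts it at 3.54 − 0.56 = 2.98 m from the right end.

x ≈ 2.98 m from the right end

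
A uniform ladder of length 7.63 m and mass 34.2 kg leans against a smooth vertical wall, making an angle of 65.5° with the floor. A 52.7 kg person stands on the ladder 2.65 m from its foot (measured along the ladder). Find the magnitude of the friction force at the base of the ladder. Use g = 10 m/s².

Taking torques about the foot of the ladder:
Ladder weight 34.2×10 = 342 N acts at 3.815 m along the ladder; its horizontal arm is 3.815·cos65.5° = 1.582 m → τ = 541 N·m clockwise.
Person: 52.7×10 = 527 N at 2.65 m → arm 1.099 m → τ = 579.2 N·m clockwise.
Wall normal N acts horizontally at the top; its moment arm is the height L sinθ = 7.63·sin65.5° = 6.943 m, counterclockwise.
Setting net torque to zero: N × 6.943 = 1120 → N = 161 N.
ΣFx = 0: friction at the foot balances the wall's push, so f = N_wall = 161 N.

f ≈ 161 N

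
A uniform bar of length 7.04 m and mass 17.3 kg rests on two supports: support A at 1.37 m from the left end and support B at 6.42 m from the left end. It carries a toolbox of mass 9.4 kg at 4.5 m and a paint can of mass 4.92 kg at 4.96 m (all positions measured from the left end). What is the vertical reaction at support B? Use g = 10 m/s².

R_B ≈ 167 N

Taking torques about support A:
Beam weight: 17.3 × 10 = 173 N down at 3.52 m → arm 2.15 m, τ = 173 × 2.15 = 371.9 N·m clockwise.
Toolbox: 9.4 × 10 = 94 N down at 4.5 m → arm 3.13 m, τ = 94 × 3.13 = 294.2 N·m clockwise.
Paint can: 4.92 × 10 = 49.2 N down at 4.96 m → arm 3.59 m, τ = 49.2 × 3.59 = 176.6 N·m clockwise.
Net load moment about support A = 842.7 N·m clockwise.
Reaction R at support B is upward at 6.42 m, arm 5.05 m → moment R × 5.05 counterclockwise.
Setting net torque to zero: R × 5.05 = 842.7 → R = 167 N.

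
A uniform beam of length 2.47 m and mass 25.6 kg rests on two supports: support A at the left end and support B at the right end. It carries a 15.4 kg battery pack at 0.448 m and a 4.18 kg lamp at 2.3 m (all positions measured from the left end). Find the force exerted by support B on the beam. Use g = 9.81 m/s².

R_B ≈ 191 N

About support A:
Beam weight: 25.6 × 9.81 = 251.1 N down at 1.235 m → arm 1.235 m, τ = 251.1 × 1.235 = 310.1 N·m clockwise.
Battery pack: 15.4 × 9.81 = 151.1 N down at 0.448 m → arm 0.448 m, τ = 151.1 × 0.448 = 67.69 N·m clockwise.
Lamp: 4.18 × 9.81 = 41.01 N down at 2.3 m → arm 2.3 m, τ = 41.01 × 2.3 = 94.32 N·m clockwise.
Net load moment about support A = 472.1 N·m clockwise.
Reaction R at support B is upward at 2.47 m, arm 2.47 m → moment R × 2.47 counterclockwise.
Στ = 0 ⇒ R × 2.47 = 472.1 ⇒ R = 191 N.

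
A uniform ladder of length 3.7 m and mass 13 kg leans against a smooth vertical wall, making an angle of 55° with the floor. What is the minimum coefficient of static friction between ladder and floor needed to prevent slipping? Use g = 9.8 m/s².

μ_min ≈ 0.35

About the foot of the ladder:
Ladder weight 13×9.8 = 127.4 N acts at 1.85 m along the ladder; its horizontal arm is 1.85·cos55° = 1.061 m → τ = 135.2 N·m clockwise.
Wall normal N acts horizontally at the top; its moment arm is the height L sinθ = 3.7·sin55° = 3.031 m, counterclockwise.
For rotational equilibrium, N × 3.031 = 135.2, so N = 44.61 N.
ΣFx = 0 ⇒ f = N_wall = 44.61 N. ΣFy = 0 ⇒ N_floor = 127.4 N.
μ_min = f / N_floor = 44.61 / 127.4 = 0.35.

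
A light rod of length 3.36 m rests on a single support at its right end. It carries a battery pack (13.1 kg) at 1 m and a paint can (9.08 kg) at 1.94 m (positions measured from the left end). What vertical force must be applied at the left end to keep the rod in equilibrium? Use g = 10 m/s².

Take moments about the right end.
Battery pack: 13.1 × 10 = 131 N down at 1 m → arm 2.36 m, τ = 131 × 2.36 = 309.2 N·m counterclockwise.
Paint can: 9.08 × 10 = 90.8 N down at 1.94 m → arm 1.42 m, τ = 90.8 × 1.42 = 128.9 N·m counterclockwise.
Net moment of the loads = 438.1 N·m counterclockwise.
The upward force F acts at the left end, arm 3.36 m, giving F × 3.36 clockwise.
Balancing moments: F × 3.36 = 438.1, giving F = 438.1 / 3.36 = 130 N.

F ≈ 130 N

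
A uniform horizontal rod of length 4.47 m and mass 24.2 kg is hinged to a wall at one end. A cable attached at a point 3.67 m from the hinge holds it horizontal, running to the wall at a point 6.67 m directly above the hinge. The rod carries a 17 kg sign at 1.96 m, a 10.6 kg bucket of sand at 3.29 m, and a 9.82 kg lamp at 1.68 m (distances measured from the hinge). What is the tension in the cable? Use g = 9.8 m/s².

Choose the hinge as the axis so the unknown hinge reaction has zero arm there.
Beam weight: 24.2 × 9.8 = 237.2 N down at 2.235 m → arm 2.235 m, τ = 237.2 × 2.235 = 530.1 N·m clockwise.
Sign: 17 × 9.8 = 166.6 N down at 1.96 m → arm 1.96 m, τ = 166.6 × 1.96 = 326.5 N·m clockwise.
Bucket of sand: 10.6 × 9.8 = 103.9 N down at 3.29 m → arm 3.29 m, τ = 103.9 × 3.29 = 341.8 N·m clockwise.
Lamp: 9.82 × 9.8 = 96.24 N down at 1.68 m → arm 1.68 m, τ = 96.24 × 1.68 = 161.7 N·m clockwise.
Total clockwise load moment = 1360 N·m.
The cable tension T acts at 3.67 m; only its component perpendicular to the rod, T sinθ, produces torque. sinθ = h/√(h²+d²) = 6.67/√(6.67²+3.67²) = 0.8761.
Balancing moments: T × 3.67 × 0.8761 = 1360, giving T = 1360 / 3.215 = 423 N.

T ≈ 423 N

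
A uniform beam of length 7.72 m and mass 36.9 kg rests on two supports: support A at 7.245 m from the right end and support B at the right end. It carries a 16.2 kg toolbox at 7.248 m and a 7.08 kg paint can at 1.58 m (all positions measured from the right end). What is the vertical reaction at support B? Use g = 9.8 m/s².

R_B ≈ 223 N

Take moments about support A.
Beam weight: 36.9 × 9.8 = 361.6 N down at 3.86 m → arm 3.385 m, τ = 361.6 × 3.385 = 1224 N·m clockwise.
Toolbox: 16.2 × 9.8 = 158.8 N down at 7.248 m → arm 0.003 m, τ = 158.8 × 0.003 = 0.4764 N·m counterclockwise.
Paint can: 7.08 × 9.8 = 69.38 N down at 1.58 m → arm 5.665 m, τ = 69.38 × 5.665 = 393 N·m clockwise.
Net load moment about support A = 1617 N·m clockwise.
Reaction R at support B is upward at 0 m, arm 7.245 m → moment R × 7.245 counterclockwise.
Balancing moments: R × 7.245 = 1617, giving R = 223 N.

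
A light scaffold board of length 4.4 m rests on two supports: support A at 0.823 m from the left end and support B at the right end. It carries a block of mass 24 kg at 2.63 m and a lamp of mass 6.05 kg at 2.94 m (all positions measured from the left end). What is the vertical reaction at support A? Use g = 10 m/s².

R_A ≈ 143 N

Taking torques about support B:
Block: 24 × 10 = 240 N down at 2.63 m → arm 1.77 m, τ = 240 × 1.77 = 424.8 N·m counterclockwise.
Lamp: 6.05 × 10 = 60.5 N down at 2.94 m → arm 1.46 m, τ = 60.5 × 1.46 = 88.33 N·m counterclockwise.
Net load moment about support B = 513.1 N·m counterclockwise.
Reaction R at support A is upward at 0.823 m, arm 3.577 m → moment R × 3.577 clockwise.
Balancing moments: R × 3.577 = 513.1, giving R = 143 N.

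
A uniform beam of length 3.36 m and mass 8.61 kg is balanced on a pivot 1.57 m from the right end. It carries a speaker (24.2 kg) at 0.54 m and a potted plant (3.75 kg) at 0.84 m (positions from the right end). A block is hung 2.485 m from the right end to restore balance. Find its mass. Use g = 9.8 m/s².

Take moments about the pivot (at 1.57 m from the right end).
Beam weight: 8.61 × 9.8 = 84.38 N down at 1.68 m → arm 0.11 m, τ = 84.38 × 0.11 = 9.282 N·m counterclockwise.
Speaker: 24.2 × 9.8 = 237.2 N down at 0.54 m → arm 1.03 m, τ = 237.2 × 1.03 = 244.3 N·m clockwise.
Potted plant: 3.75 × 9.8 = 36.75 N down at 0.84 m → arm 0.73 m, τ = 36.75 × 0.73 = 26.83 N·m clockwise.
Net moment of known loads = 261.8 N·m clockwise.
An unknown mass m at 2.485 m has arm 0.915 m; its moment is m·g·0.915 counterclockwise.
Balancing moments: m × 9.8 × 0.915 = 261.8, giving m = 261.8 / (9.8 × 0.915) = 29.2 kg.

m ≈ 29.2 kg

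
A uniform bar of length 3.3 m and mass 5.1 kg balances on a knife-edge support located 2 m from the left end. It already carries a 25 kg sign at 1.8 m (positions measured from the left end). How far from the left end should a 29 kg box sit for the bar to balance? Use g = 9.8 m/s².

x ≈ 2.23 m from the left end

Sum moments about the knife-edge support (at 2 m from the left end) (the support reaction has zero arm there).
Beam weight: 5.1 × 9.8 = 49.98 N down at 1.65 m → arm 0.35 m, τ = 49.98 × 0.35 = 17.49 N·m counterclockwise.
Sign: 25 × 9.8 = 245 N down at 1.8 m → arm 0.2 m, τ = 245 × 0.2 = 49 N·m counterclockwise.
Net moment of existing loads = 66.49 N·m counterclockwise.
The box weighs 29 × 9.8 = 284.2 N and must supply an equal clockwise moment, so its lever arm about the knife-edge support is 66.49 / 284.2 = 0.234 m.
That puts it at 2 + 0.234 = 2.23 m from the left end.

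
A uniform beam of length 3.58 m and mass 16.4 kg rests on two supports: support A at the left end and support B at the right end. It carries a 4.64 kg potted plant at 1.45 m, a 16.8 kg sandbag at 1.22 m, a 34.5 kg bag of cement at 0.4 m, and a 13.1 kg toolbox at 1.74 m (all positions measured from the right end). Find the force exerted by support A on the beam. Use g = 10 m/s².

Take moments about support B.
Beam weight: 16.4 × 10 = 164 N down at 1.79 m → arm 1.79 m, τ = 164 × 1.79 = 293.6 N·m counterclockwise.
Potted plant: 4.64 × 10 = 46.4 N down at 1.45 m → arm 1.45 m, τ = 46.4 × 1.45 = 67.28 N·m counterclockwise.
Sandbag: 16.8 × 10 = 168 N down at 1.22 m → arm 1.22 m, τ = 168 × 1.22 = 205 N·m counterclockwise.
Bag of cement: 34.5 × 10 = 345 N down at 0.4 m → arm 0.4 m, τ = 345 × 0.4 = 138 N·m counterclockwise.
Toolbox: 13.1 × 10 = 131 N down at 1.74 m → arm 1.74 m, τ = 131 × 1.74 = 227.9 N·m counterclockwise.
Net load moment about support B = 931.8 N·m counterclockwise.
Reaction R at support A is upward at 3.58 m, arm 3.58 m → moment R × 3.58 clockwise.
For rotational equilibrium, R × 3.58 = 931.8, so R = 260 N.

R_A ≈ 260 N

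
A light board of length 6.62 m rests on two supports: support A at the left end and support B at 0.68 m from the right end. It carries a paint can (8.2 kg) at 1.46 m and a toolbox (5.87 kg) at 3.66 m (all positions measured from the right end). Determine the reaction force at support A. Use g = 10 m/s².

R_A ≈ 40.2 N

Sum moments about support B (its reaction then has zero moment arm).
Paint can: 8.2 × 10 = 82 N down at 1.46 m → arm 0.78 m, τ = 82 × 0.78 = 63.96 N·m counterclockwise.
Toolbox: 5.87 × 10 = 58.7 N down at 3.66 m → arm 2.98 m, τ = 58.7 × 2.98 = 174.9 N·m counterclockwise.
Net load moment about support B = 238.9 N·m counterclockwise.
Reaction R at support A is upward at 6.62 m, arm 5.94 m → moment R × 5.94 clockwise.
Balancing moments: R × 5.94 = 238.9, giving R = 40.2 N.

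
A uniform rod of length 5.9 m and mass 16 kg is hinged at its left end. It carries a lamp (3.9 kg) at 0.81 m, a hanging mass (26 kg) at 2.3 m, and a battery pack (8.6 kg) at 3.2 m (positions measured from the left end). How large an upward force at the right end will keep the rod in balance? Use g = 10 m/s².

Taking torques about the left end:
Beam weight: 16 × 10 = 160 N down at 2.95 m → arm 2.95 m, τ = 160 × 2.95 = 472 N·m clockwise.
Lamp: 3.9 × 10 = 39 N down at 0.81 m → arm 0.81 m, τ = 39 × 0.81 = 31.59 N·m clockwise.
Hanging mass: 26 × 10 = 260 N down at 2.3 m → arm 2.3 m, τ = 260 × 2.3 = 598 N·m clockwise.
Battery pack: 8.6 × 10 = 86 N down at 3.2 m → arm 3.2 m, τ = 86 × 3.2 = 275.2 N·m clockwise.
Net moment of the loads = 1377 N·m clockwise.
The upward force F acts at the right end, arm 5.9 m, giving F × 5.9 counterclockwise.
For rotational equilibrium, F × 5.9 = 1377, so F = 1377 / 5.9 = 233 N.

F ≈ 233 N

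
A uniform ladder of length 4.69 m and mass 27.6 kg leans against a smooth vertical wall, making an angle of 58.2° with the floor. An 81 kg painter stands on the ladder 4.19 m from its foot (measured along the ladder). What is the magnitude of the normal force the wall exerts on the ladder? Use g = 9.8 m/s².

About the foot of the ladder:
Ladder weight 27.6×9.8 = 270.5 N acts at 2.345 m along the ladder; its horizontal arm is 2.345·cos58.2° = 1.236 m → τ = 334.3 N·m clockwise.
Painter: 81×9.8 = 793.8 N at 4.19 m → arm 2.208 m → τ = 1753 N·m clockwise.
Wall normal N acts horizontally at the top; its moment arm is the height L sinθ = 4.69·sin58.2° = 3.986 m, counterclockwise.
For rotational equilibrium, N × 3.986 = 2087, so N = 524 N.

N_wall ≈ 524 N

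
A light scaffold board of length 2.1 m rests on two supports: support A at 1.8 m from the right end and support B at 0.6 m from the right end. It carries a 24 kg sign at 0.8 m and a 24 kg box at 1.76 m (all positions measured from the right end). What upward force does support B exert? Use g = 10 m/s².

Taking torques about support A:
Sign: 24 × 10 = 240 N down at 0.8 m → arm 1 m, τ = 240 × 1 = 240 N·m clockwise.
Box: 24 × 10 = 240 N down at 1.76 m → arm 0.04 m, τ = 240 × 0.04 = 9.6 N·m clockwise.
Net load moment about support A = 249.6 N·m clockwise.
Reaction R at support B is upward at 0.6 m, arm 1.2 m → moment R × 1.2 counterclockwise.
Setting net torque to zero: R × 1.2 = 249.6 → R = 208 N.

R_B ≈ 208 N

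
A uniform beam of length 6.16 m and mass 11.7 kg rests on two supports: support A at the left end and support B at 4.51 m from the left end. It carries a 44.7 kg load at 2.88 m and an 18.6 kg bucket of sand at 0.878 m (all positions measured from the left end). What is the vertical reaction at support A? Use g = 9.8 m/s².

R_A ≈ 341 N

About support B:
Beam weight: 11.7 × 9.8 = 114.7 N down at 3.08 m → arm 1.43 m, τ = 114.7 × 1.43 = 164 N·m counterclockwise.
Load: 44.7 × 9.8 = 438.1 N down at 2.88 m → arm 1.63 m, τ = 438.1 × 1.63 = 714.1 N·m counterclockwise.
Bucket of sand: 18.6 × 9.8 = 182.3 N down at 0.878 m → arm 3.632 m, τ = 182.3 × 3.632 = 662.1 N·m counterclockwise.
Net load moment about support B = 1540 N·m counterclockwise.
Reaction R at support A is upward at 0 m, arm 4.51 m → moment R × 4.51 clockwise.
Setting net torque to zero: R × 4.51 = 1540 → R = 341 N.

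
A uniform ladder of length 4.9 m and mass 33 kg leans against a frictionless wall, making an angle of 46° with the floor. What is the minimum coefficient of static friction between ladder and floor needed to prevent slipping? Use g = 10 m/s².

μ_min ≈ 0.483

Take moments about the foot of the ladder.
Ladder weight 33×10 = 330 N acts at 2.45 m along the ladder; its horizontal arm is 2.45·cos46° = 1.702 m → τ = 561.7 N·m clockwise.
Wall normal N acts horizontally at the top; its moment arm is the height L sinθ = 4.9·sin46° = 3.525 m, counterclockwise.
Setting net torque to zero: N × 3.525 = 561.7 → N = 159.3 N.
ΣFx = 0 ⇒ f = N_wall = 159.3 N. ΣFy = 0 ⇒ N_floor = 330 N.
μ_min = f / N_floor = 159.3 / 330 = 0.483.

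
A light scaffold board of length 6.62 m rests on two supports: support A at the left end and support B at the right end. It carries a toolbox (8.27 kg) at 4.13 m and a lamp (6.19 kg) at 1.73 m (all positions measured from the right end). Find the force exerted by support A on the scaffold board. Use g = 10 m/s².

R_A ≈ 67.8 N

Sum moments about support B (its reaction then has zero moment arm).
Toolbox: 8.27 × 10 = 82.7 N down at 4.13 m → arm 4.13 m, τ = 82.7 × 4.13 = 341.6 N·m counterclockwise.
Lamp: 6.19 × 10 = 61.9 N down at 1.73 m → arm 1.73 m, τ = 61.9 × 1.73 = 107.1 N·m counterclockwise.
Net load moment about support B = 448.7 N·m counterclockwise.
Reaction R at support A is upward at 6.62 m, arm 6.62 m → moment R × 6.62 clockwise.
Στ = 0 ⇒ R × 6.62 = 448.7 ⇒ R = 67.8 N.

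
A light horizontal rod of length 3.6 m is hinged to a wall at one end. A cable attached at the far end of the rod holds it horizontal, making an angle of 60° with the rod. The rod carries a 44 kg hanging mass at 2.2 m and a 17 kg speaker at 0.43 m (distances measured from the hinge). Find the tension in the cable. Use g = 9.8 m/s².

T ≈ 327 N

Choose the hinge as the axis so the unknown hinge reaction has zero arm there.
Hanging mass: 44 × 9.8 = 431.2 N down at 2.2 m → arm 2.2 m, τ = 431.2 × 2.2 = 948.6 N·m clockwise.
Speaker: 17 × 9.8 = 166.6 N down at 0.43 m → arm 0.43 m, τ = 166.6 × 0.43 = 71.64 N·m clockwise.
Total clockwise load moment = 1020 N·m.
The cable tension T acts at 3.6 m; only its component perpendicular to the rod, T sinθ, produces torque. sin 60° = 0.866.
Στ = 0 ⇒ T × 3.6 × 0.866 = 1020 ⇒ T = 1020 / 3.118 = 327 N.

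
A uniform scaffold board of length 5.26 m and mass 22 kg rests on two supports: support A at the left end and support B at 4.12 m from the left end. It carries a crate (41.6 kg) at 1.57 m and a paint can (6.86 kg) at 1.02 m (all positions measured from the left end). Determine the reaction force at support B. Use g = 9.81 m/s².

Choose support A as the axis so its reaction then has zero moment arm.
Beam weight: 22 × 9.81 = 215.8 N down at 2.63 m → arm 2.63 m, τ = 215.8 × 2.63 = 567.6 N·m clockwise.
Crate: 41.6 × 9.81 = 408.1 N down at 1.57 m → arm 1.57 m, τ = 408.1 × 1.57 = 640.7 N·m clockwise.
Paint can: 6.86 × 9.81 = 67.3 N down at 1.02 m → arm 1.02 m, τ = 67.3 × 1.02 = 68.65 N·m clockwise.
Net load moment about support A = 1277 N·m clockwise.
Reaction R at support B is upward at 4.12 m, arm 4.12 m → moment R × 4.12 counterclockwise.
Balancing moments: R × 4.12 = 1277, giving R = 310 N.

R_B ≈ 310 N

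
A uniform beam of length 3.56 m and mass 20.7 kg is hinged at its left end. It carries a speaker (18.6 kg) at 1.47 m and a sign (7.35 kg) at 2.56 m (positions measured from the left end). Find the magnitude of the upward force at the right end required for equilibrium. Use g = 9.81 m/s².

Choose the left end as the axis so the unknown pivot reaction has zero arm there.
Beam weight: 20.7 × 9.81 = 203.1 N down at 1.78 m → arm 1.78 m, τ = 203.1 × 1.78 = 361.5 N·m clockwise.
Speaker: 18.6 × 9.81 = 182.5 N down at 1.47 m → arm 1.47 m, τ = 182.5 × 1.47 = 268.3 N·m clockwise.
Sign: 7.35 × 9.81 = 72.1 N down at 2.56 m → arm 2.56 m, τ = 72.1 × 2.56 = 184.6 N·m clockwise.
Net moment of the loads = 814.4 N·m clockwise.
The upward force F acts at the right end, arm 3.56 m, giving F × 3.56 counterclockwise.
Στ = 0 ⇒ F × 3.56 = 814.4 ⇒ F = 814.4 / 3.56 = 229 N.

F ≈ 229 N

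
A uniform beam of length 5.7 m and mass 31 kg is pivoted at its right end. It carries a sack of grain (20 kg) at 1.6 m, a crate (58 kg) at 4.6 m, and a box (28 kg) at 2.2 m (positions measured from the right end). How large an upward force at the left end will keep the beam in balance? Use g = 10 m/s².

Taking torques about the right end:
Beam weight: 31 × 10 = 310 N down at 2.85 m → arm 2.85 m, τ = 310 × 2.85 = 883.5 N·m counterclockwise.
Sack of grain: 20 × 10 = 200 N down at 1.6 m → arm 1.6 m, τ = 200 × 1.6 = 320 N·m counterclockwise.
Crate: 58 × 10 = 580 N down at 4.6 m → arm 4.6 m, τ = 580 × 4.6 = 2668 N·m counterclockwise.
Box: 28 × 10 = 280 N down at 2.2 m → arm 2.2 m, τ = 280 × 2.2 = 616 N·m counterclockwise.
Net moment of the loads = 4488 N·m counterclockwise.
The upward force F acts at the left end, arm 5.7 m, giving F × 5.7 clockwise.
Balancing moments: F × 5.7 = 4488, giving F = 4488 / 5.7 = 787 N.

F ≈ 787 N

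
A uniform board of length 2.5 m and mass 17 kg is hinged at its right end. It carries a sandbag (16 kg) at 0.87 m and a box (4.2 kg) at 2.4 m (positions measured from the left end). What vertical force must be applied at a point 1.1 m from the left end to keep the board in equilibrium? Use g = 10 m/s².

F ≈ 341 N

About the right end:
Beam weight: 17 × 10 = 170 N down at 1.25 m → arm 1.25 m, τ = 170 × 1.25 = 212.5 N·m counterclockwise.
Sandbag: 16 × 10 = 160 N down at 0.87 m → arm 1.63 m, τ = 160 × 1.63 = 260.8 N·m counterclockwise.
Box: 4.2 × 10 = 42 N down at 2.4 m → arm 0.1 m, τ = 42 × 0.1 = 4.2 N·m counterclockwise.
Net moment of the loads = 477.5 N·m counterclockwise.
The upward force F acts at a point 1.1 m from the left end, arm 1.4 m, giving F × 1.4 clockwise.
For rotational equilibrium, F × 1.4 = 477.5, so F = 477.5 / 1.4 = 341 N.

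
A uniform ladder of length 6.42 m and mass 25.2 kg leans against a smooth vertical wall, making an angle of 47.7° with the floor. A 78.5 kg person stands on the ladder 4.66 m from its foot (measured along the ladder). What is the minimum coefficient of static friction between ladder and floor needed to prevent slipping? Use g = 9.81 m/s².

μ_min ≈ 0.611

Take moments about the foot of the ladder.
Ladder weight 25.2×9.81 = 247.2 N acts at 3.21 m along the ladder; its horizontal arm is 3.21·cos47.7° = 2.16 m → τ = 534 N·m clockwise.
Person: 78.5×9.81 = 770.1 N at 4.66 m → arm 3.136 m → τ = 2415 N·m clockwise.
Wall normal N acts horizontally at the top; its moment arm is the height L sinθ = 6.42·sin47.7° = 4.748 m, counterclockwise.
For rotational equilibrium, N × 4.748 = 2949, so N = 621.1 N.
ΣFx = 0 ⇒ f = N_wall = 621.1 N. ΣFy = 0 ⇒ N_floor = 1017 N.
μ_min = f / N_floor = 621.1 / 1017 = 0.611.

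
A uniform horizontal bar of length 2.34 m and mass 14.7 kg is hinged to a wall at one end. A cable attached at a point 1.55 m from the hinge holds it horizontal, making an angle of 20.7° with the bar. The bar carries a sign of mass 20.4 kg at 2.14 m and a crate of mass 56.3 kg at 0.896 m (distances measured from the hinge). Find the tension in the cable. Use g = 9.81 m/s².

Choose the hinge as the axis so the unknown hinge reaction has zero arm there.
Beam weight: 14.7 × 9.81 = 144.2 N down at 1.17 m → arm 1.17 m, τ = 144.2 × 1.17 = 168.7 N·m clockwise.
Sign: 20.4 × 9.81 = 200.1 N down at 2.14 m → arm 2.14 m, τ = 200.1 × 2.14 = 428.2 N·m clockwise.
Crate: 56.3 × 9.81 = 552.3 N down at 0.896 m → arm 0.896 m, τ = 552.3 × 0.896 = 494.9 N·m clockwise.
Total clockwise load moment = 1092 N·m.
The cable tension T acts at 1.55 m; only its component perpendicular to the bar, T sinθ, produces torque. sin 20.7° = 0.3535.
Setting net torque to zero: T × 1.55 × 0.3535 = 1092 → T = 1092 / 0.5479 = 1990 N.

T ≈ 1990 N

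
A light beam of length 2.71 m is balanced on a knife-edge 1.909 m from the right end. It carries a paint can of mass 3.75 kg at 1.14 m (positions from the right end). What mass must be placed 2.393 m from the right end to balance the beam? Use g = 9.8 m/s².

Choose the knife-edge (at 1.909 m from the right end) as the axis so the support reaction has zero arm there.
Paint can: 3.75 × 9.8 = 36.75 N down at 1.14 m → arm 0.769 m, τ = 36.75 × 0.769 = 28.26 N·m clockwise.
Net moment of known loads = 28.26 N·m clockwise.
An unknown mass m at 2.393 m has arm 0.484 m; its moment is m·g·0.484 counterclockwise.
Balancing moments: m × 9.8 × 0.484 = 28.26, giving m = 28.26 / (9.8 × 0.484) = 5.96 kg.

m ≈ 5.96 kg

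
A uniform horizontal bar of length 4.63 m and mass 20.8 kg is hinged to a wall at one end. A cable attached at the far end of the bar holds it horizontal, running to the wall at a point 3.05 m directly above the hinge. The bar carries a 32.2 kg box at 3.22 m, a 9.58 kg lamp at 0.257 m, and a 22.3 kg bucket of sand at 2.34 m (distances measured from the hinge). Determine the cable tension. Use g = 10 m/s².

T ≈ 811 N

About the hinge:
Beam weight: 20.8 × 10 = 208 N down at 2.315 m → arm 2.315 m, τ = 208 × 2.315 = 481.5 N·m clockwise.
Box: 32.2 × 10 = 322 N down at 3.22 m → arm 3.22 m, τ = 322 × 3.22 = 1037 N·m clockwise.
Lamp: 9.58 × 10 = 95.8 N down at 0.257 m → arm 0.257 m, τ = 95.8 × 0.257 = 24.62 N·m clockwise.
Bucket of sand: 22.3 × 10 = 223 N down at 2.34 m → arm 2.34 m, τ = 223 × 2.34 = 521.8 N·m clockwise.
Total clockwise load moment = 2065 N·m.
The cable tension T acts at 4.63 m; only its component perpendicular to the bar, T sinθ, produces torque. sinθ = h/√(h²+d²) = 3.05/√(3.05²+4.63²) = 0.5501.
Στ = 0 ⇒ T × 4.63 × 0.5501 = 2065 ⇒ T = 2065 / 2.547 = 811 N.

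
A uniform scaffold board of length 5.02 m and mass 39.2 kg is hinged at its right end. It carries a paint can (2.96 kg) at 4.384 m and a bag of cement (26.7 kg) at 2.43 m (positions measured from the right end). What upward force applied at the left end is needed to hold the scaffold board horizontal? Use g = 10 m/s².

About the right end:
Beam weight: 39.2 × 10 = 392 N down at 2.51 m → arm 2.51 m, τ = 392 × 2.51 = 983.9 N·m counterclockwise.
Paint can: 2.96 × 10 = 29.6 N down at 4.384 m → arm 4.384 m, τ = 29.6 × 4.384 = 129.8 N·m counterclockwise.
Bag of cement: 26.7 × 10 = 267 N down at 2.43 m → arm 2.43 m, τ = 267 × 2.43 = 648.8 N·m counterclockwise.
Net moment of the loads = 1762 N·m counterclockwise.
The upward force F acts at the left end, arm 5.02 m, giving F × 5.02 clockwise.
Balancing moments: F × 5.02 = 1762, giving F = 1762 / 5.02 = 351 N.

F ≈ 351 N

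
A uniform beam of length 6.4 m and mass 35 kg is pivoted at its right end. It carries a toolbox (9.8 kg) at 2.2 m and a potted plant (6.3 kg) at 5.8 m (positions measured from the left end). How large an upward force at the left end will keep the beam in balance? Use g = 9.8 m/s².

F ≈ 240 N

Take moments about the right end.
Beam weight: 35 × 9.8 = 343 N down at 3.2 m → arm 3.2 m, τ = 343 × 3.2 = 1098 N·m counterclockwise.
Toolbox: 9.8 × 9.8 = 96.04 N down at 2.2 m → arm 4.2 m, τ = 96.04 × 4.2 = 403.4 N·m counterclockwise.
Potted plant: 6.3 × 9.8 = 61.74 N down at 5.8 m → arm 0.6 m, τ = 61.74 × 0.6 = 37.04 N·m counterclockwise.
Net moment of the loads = 1538 N·m counterclockwise.
The upward force F acts at the left end, arm 6.4 m, giving F × 6.4 clockwise.
For rotational equilibrium, F × 6.4 = 1538, so F = 1538 / 6.4 = 240 N.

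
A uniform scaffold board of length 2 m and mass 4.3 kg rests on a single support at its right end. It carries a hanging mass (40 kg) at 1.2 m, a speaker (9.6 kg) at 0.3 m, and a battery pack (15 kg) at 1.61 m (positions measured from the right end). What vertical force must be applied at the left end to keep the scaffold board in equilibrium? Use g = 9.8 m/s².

Take moments about the right end.
Beam weight: 4.3 × 9.8 = 42.14 N down at 1 m → arm 1 m, τ = 42.14 × 1 = 42.14 N·m counterclockwise.
Hanging mass: 40 × 9.8 = 392 N down at 1.2 m → arm 1.2 m, τ = 392 × 1.2 = 470.4 N·m counterclockwise.
Speaker: 9.6 × 9.8 = 94.08 N down at 0.3 m → arm 0.3 m, τ = 94.08 × 0.3 = 28.22 N·m counterclockwise.
Battery pack: 15 × 9.8 = 147 N down at 1.61 m → arm 1.61 m, τ = 147 × 1.61 = 236.7 N·m counterclockwise.
Net moment of the loads = 777.5 N·m counterclockwise.
The upward force F acts at the left end, arm 2 m, giving F × 2 clockwise.
For rotational equilibrium, F × 2 = 777.5, so F = 777.5 / 2 = 389 N.

F ≈ 389 N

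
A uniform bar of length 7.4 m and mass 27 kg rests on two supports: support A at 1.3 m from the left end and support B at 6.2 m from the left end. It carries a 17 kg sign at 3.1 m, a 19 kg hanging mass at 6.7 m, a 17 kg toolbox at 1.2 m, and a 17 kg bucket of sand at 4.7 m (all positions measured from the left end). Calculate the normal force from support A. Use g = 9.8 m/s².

R_A ≈ 442 N

Taking torques about support B:
Beam weight: 27 × 9.8 = 264.6 N down at 3.7 m → arm 2.5 m, τ = 264.6 × 2.5 = 661.5 N·m counterclockwise.
Sign: 17 × 9.8 = 166.6 N down at 3.1 m → arm 3.1 m, τ = 166.6 × 3.1 = 516.5 N·m counterclockwise.
Hanging mass: 19 × 9.8 = 186.2 N down at 6.7 m → arm 0.5 m, τ = 186.2 × 0.5 = 93.1 N·m clockwise.
Toolbox: 17 × 9.8 = 166.6 N down at 1.2 m → arm 5 m, τ = 166.6 × 5 = 833 N·m counterclockwise.
Bucket of sand: 17 × 9.8 = 166.6 N down at 4.7 m → arm 1.5 m, τ = 166.6 × 1.5 = 249.9 N·m counterclockwise.
Net load moment about support B = 2168 N·m counterclockwise.
Reaction R at support A is upward at 1.3 m, arm 4.9 m → moment R × 4.9 clockwise.
Setting net torque to zero: R × 4.9 = 2168 → R = 442 N.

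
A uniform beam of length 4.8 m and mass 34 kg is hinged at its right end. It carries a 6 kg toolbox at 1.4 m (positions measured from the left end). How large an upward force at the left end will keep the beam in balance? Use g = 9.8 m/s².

F ≈ 208 N

About the right end:
Beam weight: 34 × 9.8 = 333.2 N down at 2.4 m → arm 2.4 m, τ = 333.2 × 2.4 = 799.7 N·m counterclockwise.
Toolbox: 6 × 9.8 = 58.8 N down at 1.4 m → arm 3.4 m, τ = 58.8 × 3.4 = 199.9 N·m counterclockwise.
Net moment of the loads = 999.6 N·m counterclockwise.
The upward force F acts at the left end, arm 4.8 m, giving F × 4.8 clockwise.
For rotational equilibrium, F × 4.8 = 999.6, so F = 999.6 / 4.8 = 208 N.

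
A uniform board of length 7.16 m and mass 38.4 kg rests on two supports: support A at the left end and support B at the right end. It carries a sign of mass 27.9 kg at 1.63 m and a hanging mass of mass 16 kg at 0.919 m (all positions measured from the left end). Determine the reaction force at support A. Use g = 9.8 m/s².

R_A ≈ 536 N

About support B:
Beam weight: 38.4 × 9.8 = 376.3 N down at 3.58 m → arm 3.58 m, τ = 376.3 × 3.58 = 1347 N·m counterclockwise.
Sign: 27.9 × 9.8 = 273.4 N down at 1.63 m → arm 5.53 m, τ = 273.4 × 5.53 = 1512 N·m counterclockwise.
Hanging mass: 16 × 9.8 = 156.8 N down at 0.919 m → arm 6.241 m, τ = 156.8 × 6.241 = 978.6 N·m counterclockwise.
Net load moment about support B = 3838 N·m counterclockwise.
Reaction R at support A is upward at 0 m, arm 7.16 m → moment R × 7.16 clockwise.
Balancing moments: R × 7.16 = 3838, giving R = 536 N.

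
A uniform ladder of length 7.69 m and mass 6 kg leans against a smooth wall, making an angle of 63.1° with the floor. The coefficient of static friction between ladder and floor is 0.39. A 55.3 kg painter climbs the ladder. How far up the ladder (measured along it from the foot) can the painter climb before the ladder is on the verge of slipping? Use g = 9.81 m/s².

About the foot of the ladder:
Ladder weight 6×9.81 = 58.86 N acts at 3.845 m along the ladder; its horizontal arm is 3.845·cos63.1° = 1.74 m → τ = 102.4 N·m clockwise.
Painter weight 55.3×9.81 = 542.5 N at distance d → arm d·cos63.1° → τ = 542.5·d·0.4524 clockwise.
Wall normal N at the top has arm L sinθ = 6.858 m counterclockwise, so Στ = 0 gives N·6.858 = 102.4 + 245.4·d.
ΣFy = 0 ⇒ N_floor = 601.4 N, so the maximum friction is μ_s·N_floor = 0.39×601.4 = 234.5 N. ΣFx = 0 ⇒ N_wall = f, so at the slipping point N = 234.5 N.
Substituting: 234.5×6.858 = 102.4 + 245.4·d ⇒ d = (1608 − 102.4) / 245.4 = 6.14 m.

d ≈ 6.14 m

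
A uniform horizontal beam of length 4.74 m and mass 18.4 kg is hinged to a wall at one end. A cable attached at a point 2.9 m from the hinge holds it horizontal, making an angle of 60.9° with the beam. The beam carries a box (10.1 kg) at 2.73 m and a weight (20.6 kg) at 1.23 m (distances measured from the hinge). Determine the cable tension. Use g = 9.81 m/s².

T ≈ 374 N

About the hinge:
Beam weight: 18.4 × 9.81 = 180.5 N down at 2.37 m → arm 2.37 m, τ = 180.5 × 2.37 = 427.8 N·m clockwise.
Box: 10.1 × 9.81 = 99.08 N down at 2.73 m → arm 2.73 m, τ = 99.08 × 2.73 = 270.5 N·m clockwise.
Weight: 20.6 × 9.81 = 202.1 N down at 1.23 m → arm 1.23 m, τ = 202.1 × 1.23 = 248.6 N·m clockwise.
Total clockwise load moment = 946.9 N·m.
The cable tension T acts at 2.9 m; only its component perpendicular to the beam, T sinθ, produces torque. sin 60.9° = 0.8738.
Setting net torque to zero: T × 2.9 × 0.8738 = 946.9 → T = 946.9 / 2.534 = 374 N.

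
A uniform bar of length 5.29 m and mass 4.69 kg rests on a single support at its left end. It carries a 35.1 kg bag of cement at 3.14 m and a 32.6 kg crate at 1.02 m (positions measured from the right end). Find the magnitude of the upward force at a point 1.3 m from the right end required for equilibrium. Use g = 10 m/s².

Take moments about the left end.
Beam weight: 4.69 × 10 = 46.9 N down at 2.645 m → arm 2.645 m, τ = 46.9 × 2.645 = 124.1 N·m clockwise.
Bag of cement: 35.1 × 10 = 351 N down at 3.14 m → arm 2.15 m, τ = 351 × 2.15 = 754.6 N·m clockwise.
Crate: 32.6 × 10 = 326 N down at 1.02 m → arm 4.27 m, τ = 326 × 4.27 = 1392 N·m clockwise.
Net moment of the loads = 2271 N·m clockwise.
The upward force F acts at a point 1.3 m from the right end, arm 3.99 m, giving F × 3.99 counterclockwise.
Στ = 0 ⇒ F × 3.99 = 2271 ⇒ F = 2271 / 3.99 = 569 N.

F ≈ 569 N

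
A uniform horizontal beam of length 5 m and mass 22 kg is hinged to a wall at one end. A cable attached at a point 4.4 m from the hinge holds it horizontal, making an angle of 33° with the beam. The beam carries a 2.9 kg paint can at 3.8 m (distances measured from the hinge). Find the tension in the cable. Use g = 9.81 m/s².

T ≈ 270 N

Taking torques about the hinge:
Beam weight: 22 × 9.81 = 215.8 N down at 2.5 m → arm 2.5 m, τ = 215.8 × 2.5 = 539.5 N·m clockwise.
Paint can: 2.9 × 9.81 = 28.45 N down at 3.8 m → arm 3.8 m, τ = 28.45 × 3.8 = 108.1 N·m clockwise.
Total clockwise load moment = 647.6 N·m.
The cable tension T acts at 4.4 m; only its component perpendicular to the beam, T sinθ, produces torque. sin 33° = 0.5446.
For rotational equilibrium, T × 4.4 × 0.5446 = 647.6, so T = 647.6 / 2.396 = 270 N.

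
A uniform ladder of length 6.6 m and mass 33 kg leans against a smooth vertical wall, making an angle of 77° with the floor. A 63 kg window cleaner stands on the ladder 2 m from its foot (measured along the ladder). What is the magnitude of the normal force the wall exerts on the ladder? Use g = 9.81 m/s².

N_wall ≈ 80.6 N

Choose the foot of the ladder as the axis so the floor normal and friction both act there and drop out.
Ladder weight 33×9.81 = 323.7 N acts at 3.3 m along the ladder; its horizontal arm is 3.3·cos77° = 0.7423 m → τ = 240.3 N·m clockwise.
Window cleaner: 63×9.81 = 618 N at 2 m → arm 0.4499 m → τ = 278 N·m clockwise.
Wall normal N acts horizontally at the top; its moment arm is the height L sinθ = 6.6·sin77° = 6.431 m, counterclockwise.
Στ = 0 ⇒ N × 6.431 = 518.3 ⇒ N = 80.6 N.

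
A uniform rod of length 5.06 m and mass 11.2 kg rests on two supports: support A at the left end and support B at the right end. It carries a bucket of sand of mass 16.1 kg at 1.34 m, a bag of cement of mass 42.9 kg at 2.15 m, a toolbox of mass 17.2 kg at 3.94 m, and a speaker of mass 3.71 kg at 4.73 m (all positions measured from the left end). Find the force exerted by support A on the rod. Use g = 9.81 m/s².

Take moments about support B.
Beam weight: 11.2 × 9.81 = 109.9 N down at 2.53 m → arm 2.53 m, τ = 109.9 × 2.53 = 278 N·m counterclockwise.
Bucket of sand: 16.1 × 9.81 = 157.9 N down at 1.34 m → arm 3.72 m, τ = 157.9 × 3.72 = 587.4 N·m counterclockwise.
Bag of cement: 42.9 × 9.81 = 420.8 N down at 2.15 m → arm 2.91 m, τ = 420.8 × 2.91 = 1225 N·m counterclockwise.
Toolbox: 17.2 × 9.81 = 168.7 N down at 3.94 m → arm 1.12 m, τ = 168.7 × 1.12 = 188.9 N·m counterclockwise.
Speaker: 3.71 × 9.81 = 36.4 N down at 4.73 m → arm 0.33 m, τ = 36.4 × 0.33 = 12.01 N·m counterclockwise.
Net load moment about support B = 2291 N·m counterclockwise.
Reaction R at support A is upward at 0 m, arm 5.06 m → moment R × 5.06 clockwise.
Στ = 0 ⇒ R × 5.06 = 2291 ⇒ R = 453 N.

R_A ≈ 453 N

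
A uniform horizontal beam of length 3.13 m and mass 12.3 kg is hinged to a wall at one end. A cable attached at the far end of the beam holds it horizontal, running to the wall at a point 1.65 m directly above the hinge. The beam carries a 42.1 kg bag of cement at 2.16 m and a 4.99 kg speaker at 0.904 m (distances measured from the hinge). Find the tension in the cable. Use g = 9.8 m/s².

Sum moments about the hinge (the unknown hinge reaction has zero arm there).
Beam weight: 12.3 × 9.8 = 120.5 N down at 1.565 m → arm 1.565 m, τ = 120.5 × 1.565 = 188.6 N·m clockwise.
Bag of cement: 42.1 × 9.8 = 412.6 N down at 2.16 m → arm 2.16 m, τ = 412.6 × 2.16 = 891.2 N·m clockwise.
Speaker: 4.99 × 9.8 = 48.9 N down at 0.904 m → arm 0.904 m, τ = 48.9 × 0.904 = 44.21 N·m clockwise.
Total clockwise load moment = 1124 N·m.
The cable tension T acts at 3.13 m; only its component perpendicular to the beam, T sinθ, produces torque. sinθ = h/√(h²+d²) = 1.65/√(1.65²+3.13²) = 0.4663.
Setting net torque to zero: T × 3.13 × 0.4663 = 1124 → T = 1124 / 1.46 = 770 N.

T ≈ 770 N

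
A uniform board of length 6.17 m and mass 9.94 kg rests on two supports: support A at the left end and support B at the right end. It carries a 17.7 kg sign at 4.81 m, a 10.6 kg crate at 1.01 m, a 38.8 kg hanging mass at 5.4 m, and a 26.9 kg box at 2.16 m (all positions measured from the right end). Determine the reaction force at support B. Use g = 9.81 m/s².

R_B ≈ 393 N

Taking torques about support A:
Beam weight: 9.94 × 9.81 = 97.51 N down at 3.085 m → arm 3.085 m, τ = 97.51 × 3.085 = 300.8 N·m clockwise.
Sign: 17.7 × 9.81 = 173.6 N down at 4.81 m → arm 1.36 m, τ = 173.6 × 1.36 = 236.1 N·m clockwise.
Crate: 10.6 × 9.81 = 104 N down at 1.01 m → arm 5.16 m, τ = 104 × 5.16 = 536.6 N·m clockwise.
Hanging mass: 38.8 × 9.81 = 380.6 N down at 5.4 m → arm 0.77 m, τ = 380.6 × 0.77 = 293.1 N·m clockwise.
Box: 26.9 × 9.81 = 263.9 N down at 2.16 m → arm 4.01 m, τ = 263.9 × 4.01 = 1058 N·m clockwise.
Net load moment about support A = 2425 N·m clockwise.
Reaction R at support B is upward at 0 m, arm 6.17 m → moment R × 6.17 counterclockwise.
Στ = 0 ⇒ R × 6.17 = 2425 ⇒ R = 393 N.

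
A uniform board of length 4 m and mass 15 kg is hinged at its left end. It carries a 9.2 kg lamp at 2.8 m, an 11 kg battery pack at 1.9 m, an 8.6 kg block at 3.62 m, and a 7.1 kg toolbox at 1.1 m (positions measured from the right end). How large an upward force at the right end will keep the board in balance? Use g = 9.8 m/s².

F ≈ 216 N

Sum moments about the left end (the unknown pivot reaction has zero arm there).
Beam weight: 15 × 9.8 = 147 N down at 2 m → arm 2 m, τ = 147 × 2 = 294 N·m clockwise.
Lamp: 9.2 × 9.8 = 90.16 N down at 2.8 m → arm 1.2 m, τ = 90.16 × 1.2 = 108.2 N·m clockwise.
Battery pack: 11 × 9.8 = 107.8 N down at 1.9 m → arm 2.1 m, τ = 107.8 × 2.1 = 226.4 N·m clockwise.
Block: 8.6 × 9.8 = 84.28 N down at 3.62 m → arm 0.38 m, τ = 84.28 × 0.38 = 32.03 N·m clockwise.
Toolbox: 7.1 × 9.8 = 69.58 N down at 1.1 m → arm 2.9 m, τ = 69.58 × 2.9 = 201.8 N·m clockwise.
Net moment of the loads = 862.4 N·m clockwise.
The upward force F acts at the right end, arm 4 m, giving F × 4 counterclockwise.
Balancing moments: F × 4 = 862.4, giving F = 862.4 / 4 = 216 N.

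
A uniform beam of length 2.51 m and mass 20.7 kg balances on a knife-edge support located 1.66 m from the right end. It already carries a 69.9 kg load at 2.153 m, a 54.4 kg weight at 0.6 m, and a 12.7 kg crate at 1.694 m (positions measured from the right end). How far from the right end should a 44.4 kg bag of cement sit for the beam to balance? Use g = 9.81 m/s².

x ≈ 2.36 m from the right end

Taking torques about the knife-edge support (at 1.66 m from the right end):
Beam weight: 20.7 × 9.81 = 203.1 N down at 1.255 m → arm 0.405 m, τ = 203.1 × 0.405 = 82.26 N·m clockwise.
Load: 69.9 × 9.81 = 685.7 N down at 2.153 m → arm 0.493 m, τ = 685.7 × 0.493 = 338.1 N·m counterclockwise.
Weight: 54.4 × 9.81 = 533.7 N down at 0.6 m → arm 1.06 m, τ = 533.7 × 1.06 = 565.7 N·m clockwise.
Crate: 12.7 × 9.81 = 124.6 N down at 1.694 m → arm 0.034 m, τ = 124.6 × 0.034 = 4.236 N·m counterclockwise.
Net moment of existing loads = 305.6 N·m clockwise.
The bag of cement weighs 44.4 × 9.81 = 435.6 N and must supply an equal counterclockwise moment, so its lever arm about the knife-edge support is 305.6 / 435.6 = 0.702 m.
That puts it at 1.66 + 0.702 = 2.36 m from the right end.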